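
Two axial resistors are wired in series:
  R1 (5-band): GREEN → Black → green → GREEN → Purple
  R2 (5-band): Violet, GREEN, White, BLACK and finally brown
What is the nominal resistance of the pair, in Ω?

50500759 Ω

R1: green, black, green → 505; green ×10^5 → 50500000 Ω.
R2: violet, green, white → 759; black ×1 → 759 Ω.
Series: 50500000 + 759 = 50500759 Ω.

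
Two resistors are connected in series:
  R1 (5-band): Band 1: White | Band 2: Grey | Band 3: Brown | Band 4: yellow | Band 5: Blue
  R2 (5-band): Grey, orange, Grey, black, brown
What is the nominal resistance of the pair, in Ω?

R1: white, grey, brown → 981; yellow ×10^4 → 9810000 Ω.
R2: grey, orange, grey → 838; black ×1 → 838 Ω.
Series: 9810000 + 838 = 9810838 Ω.

9810838 Ω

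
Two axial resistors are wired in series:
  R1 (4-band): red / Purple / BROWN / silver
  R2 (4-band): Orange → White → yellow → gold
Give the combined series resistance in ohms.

R1: red, violet → 27; brown ×10 → 270 Ω.
R2: orange, white → 39; yellow ×10^4 → 390000 Ω.
Series: 270 + 390000 = 390270 Ω.

390270 Ω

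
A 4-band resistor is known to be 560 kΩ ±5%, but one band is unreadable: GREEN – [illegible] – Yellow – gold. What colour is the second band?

560000 Ω = 56 × 10^4.
The second band gives digit 6 of the significand, and 6 is blue.

blue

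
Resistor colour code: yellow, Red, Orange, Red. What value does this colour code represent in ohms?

Yellow → 4 (first significant figure)
Red → 2 (second significant figure)
Orange → ×10^3 multiplier
42 × 1000 = 42000 Ω

42000 Ω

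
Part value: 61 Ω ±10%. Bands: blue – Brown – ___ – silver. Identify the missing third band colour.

61 Ω = 61 × 10^0.
The third band is the multiplier, 10^0, which is black.

black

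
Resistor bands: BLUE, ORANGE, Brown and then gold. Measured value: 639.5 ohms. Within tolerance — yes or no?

Blue → 6 (first significant figure)
Orange → 3 (second significant figure)
Brown → ×10 multiplier
Gold → ±5% tolerance
63 × 10 = 630 Ω
Allowed range: 598.5 Ω to 661.5 Ω.
639.5 ohms lies inside that range.

yes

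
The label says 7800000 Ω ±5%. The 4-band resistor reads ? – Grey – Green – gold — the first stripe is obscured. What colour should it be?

violet

7800000 Ω = 78 × 10^5.
The first band gives digit 7 of the significand, and 7 is violet.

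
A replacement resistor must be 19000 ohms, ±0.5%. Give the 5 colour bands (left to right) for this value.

19000 Ω = 190 × 10^2.
1 → brown
9 → white
0 → black
Multiplier 10^2 → red.
±0.5% tolerance → green.

brown, white, black, red, green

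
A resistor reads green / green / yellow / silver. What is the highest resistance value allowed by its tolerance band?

Green → 5 (first significant figure)
Green → 5 (second significant figure)
Yellow → ×10^4 multiplier
Silver → ±10% tolerance
55 × 10000 = 550000 Ω
Highest = 550000 × (1 + 10/100) = 605000 Ω.

605000 Ω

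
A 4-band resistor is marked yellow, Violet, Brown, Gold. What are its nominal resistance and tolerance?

Yellow → 4 (first significant figure)
Violet → 7 (second significant figure)
Brown → ×10 multiplier
Gold → ±5% tolerance
47 × 10 = 470 Ω

470 Ω ±5%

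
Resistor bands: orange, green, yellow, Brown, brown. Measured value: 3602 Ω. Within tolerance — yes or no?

Orange → 3 (first significant figure)
Green → 5 (second significant figure)
Yellow → 4 (third significant figure)
Brown → ×10 multiplier
Brown → ±1% tolerance
354 × 10 = 3540 Ω
Allowed range: 3504.6 Ω to 3575.4 Ω.
3602 Ω lies outside that range.

no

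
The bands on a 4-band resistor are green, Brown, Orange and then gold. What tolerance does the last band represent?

The last band, gold, is the tolerance band.
Gold corresponds to ±5%.

±5%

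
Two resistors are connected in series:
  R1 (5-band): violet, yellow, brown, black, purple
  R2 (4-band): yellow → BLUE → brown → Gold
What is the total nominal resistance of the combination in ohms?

R1: violet, yellow, brown → 741; black ×1 → 741 Ω.
R2: yellow, blue → 46; brown ×10 → 460 Ω.
Series: 741 + 460 = 1201 Ω.

1201 Ω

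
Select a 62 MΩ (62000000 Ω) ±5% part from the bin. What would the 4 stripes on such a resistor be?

62000000 Ω = 62 × 10^6.
6 → blue
2 → red
Multiplier 10^6 → blue.
±5% tolerance → gold.

blue, red, blue, gold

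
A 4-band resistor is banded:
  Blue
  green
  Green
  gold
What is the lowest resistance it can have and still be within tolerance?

6175000 Ω

Blue → 6 (first significant figure)
Green → 5 (second significant figure)
Green → ×10^5 multiplier
Gold → ±5% tolerance
65 × 100000 = 6500000 Ω
Lowest = 6500000 × (1 − 5/100) = 6175000 Ω.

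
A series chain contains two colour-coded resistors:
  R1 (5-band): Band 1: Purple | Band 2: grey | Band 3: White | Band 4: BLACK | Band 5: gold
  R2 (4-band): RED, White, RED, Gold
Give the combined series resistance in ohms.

3689 Ω

R1: violet, grey, white → 789; black ×1 → 789 Ω.
R2: red, white → 29; red ×10^2 → 2900 Ω.
Series: 789 + 2900 = 3689 Ω.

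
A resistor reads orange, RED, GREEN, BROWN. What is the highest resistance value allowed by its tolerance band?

3232000 Ω

Orange → 3 (first significant figure)
Red → 2 (second significant figure)
Green → ×10^5 multiplier
Brown → ±1% tolerance
32 × 100000 = 3200000 Ω
Highest = 3200000 × (1 + 1/100) = 3232000 Ω.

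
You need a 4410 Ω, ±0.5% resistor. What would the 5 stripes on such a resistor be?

4410 Ω = 441 × 10^1.
4 → yellow
4 → yellow
1 → brown
Multiplier 10^1 → brown.
±0.5% tolerance → green.

yellow, yellow, brown, brown, green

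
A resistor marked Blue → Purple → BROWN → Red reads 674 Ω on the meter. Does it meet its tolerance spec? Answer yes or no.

Blue → 6 (first significant figure)
Violet → 7 (second significant figure)
Brown → ×10 multiplier
Red → ±2% tolerance
67 × 10 = 670 Ω
Allowed range: 656.6 Ω to 683.4 Ω.
674 Ω lies inside that range.

yes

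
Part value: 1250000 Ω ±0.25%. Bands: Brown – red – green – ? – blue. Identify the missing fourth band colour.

1250000 Ω = 125 × 10^4.
The fourth band is the multiplier, 10^4, which is yellow.

yellow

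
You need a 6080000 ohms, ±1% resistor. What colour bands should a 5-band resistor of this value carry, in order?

blue, black, grey, yellow, brown

6080000 Ω = 608 × 10^4.
6 → blue
0 → black
8 → grey
Multiplier 10^4 → yellow.
±1% tolerance → brown.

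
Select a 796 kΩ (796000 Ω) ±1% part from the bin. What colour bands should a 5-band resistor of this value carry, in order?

796000 Ω = 796 × 10^3.
7 → violet
9 → white
6 → blue
Multiplier 10^3 → orange.
±1% tolerance → brown.

violet, white, blue, orange, brown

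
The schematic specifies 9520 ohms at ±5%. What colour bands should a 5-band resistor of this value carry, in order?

white, green, red, brown, gold

9520 Ω = 952 × 10^1.
9 → white
5 → green
2 → red
Multiplier 10^1 → brown.
±5% tolerance → gold.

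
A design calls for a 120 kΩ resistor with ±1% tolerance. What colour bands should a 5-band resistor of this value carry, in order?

120000 Ω = 120 × 10^3.
1 → brown
2 → red
0 → black
Multiplier 10^3 → orange.
±1% tolerance → brown.

brown, red, black, orange, brown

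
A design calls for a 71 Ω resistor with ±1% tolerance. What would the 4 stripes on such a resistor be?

71 Ω = 71 × 10^0.
7 → violet
1 → brown
Multiplier 10^0 → black.
±1% tolerance → brown.

violet, brown, black, brown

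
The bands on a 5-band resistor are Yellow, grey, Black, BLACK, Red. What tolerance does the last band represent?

±2%

The last band, red, is the tolerance band.
Red corresponds to ±2%.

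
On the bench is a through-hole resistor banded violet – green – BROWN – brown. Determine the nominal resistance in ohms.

750 Ω

Violet → 7 (first significant figure)
Green → 5 (second significant figure)
Brown → ×10 multiplier
75 × 10 = 750 Ω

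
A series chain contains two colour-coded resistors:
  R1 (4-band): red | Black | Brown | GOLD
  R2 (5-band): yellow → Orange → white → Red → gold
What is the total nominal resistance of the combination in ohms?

R1: red, black → 20; brown ×10 → 200 Ω.
R2: yellow, orange, white → 439; red ×10^2 → 43900 Ω.
Series: 200 + 43900 = 44100 Ω.

44100 Ω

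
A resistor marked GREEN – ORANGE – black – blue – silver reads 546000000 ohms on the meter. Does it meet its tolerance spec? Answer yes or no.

yes

Green → 5 (first significant figure)
Orange → 3 (second significant figure)
Black → 0 (third significant figure)
Blue → ×10^6 multiplier
Silver → ±10% tolerance
530 × 1000000 = 530000000 Ω
Allowed range: 477000000 Ω to 583000000 Ω.
546000000 ohms lies inside that range.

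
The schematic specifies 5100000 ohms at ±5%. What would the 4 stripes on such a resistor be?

green, brown, green, gold

5100000 Ω = 51 × 10^5.
5 → green
1 → brown
Multiplier 10^5 → green.
±5% tolerance → gold.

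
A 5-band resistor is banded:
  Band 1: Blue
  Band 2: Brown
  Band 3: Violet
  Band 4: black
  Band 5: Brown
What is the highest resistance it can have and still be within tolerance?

Blue → 6 (first significant figure)
Brown → 1 (second significant figure)
Violet → 7 (third significant figure)
Black → ×1 multiplier
Brown → ±1% tolerance
617 × 1 = 617 Ω
Highest = 617 × (1 + 1/100) = 623.17 Ω.

623.17 Ω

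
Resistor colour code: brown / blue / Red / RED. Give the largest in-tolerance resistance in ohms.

Brown → 1 (first significant figure)
Blue → 6 (second significant figure)
Red → ×10^2 multiplier
Red → ±2% tolerance
16 × 100 = 1600 Ω
Largest = 1600 × (1 + 2/100) = 1632 Ω.

1632 Ω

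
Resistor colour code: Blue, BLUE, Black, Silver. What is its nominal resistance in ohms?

66 Ω

Blue → 6 (first significant figure)
Blue → 6 (second significant figure)
Black → ×1 multiplier
66 × 1 = 66 Ω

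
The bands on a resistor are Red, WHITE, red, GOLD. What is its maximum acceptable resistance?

3045 Ω

Red → 2 (first significant figure)
White → 9 (second significant figure)
Red → ×10^2 multiplier
Gold → ±5% tolerance
29 × 100 = 2900 Ω
Maximum = 2900 × (1 + 5/100) = 3045 Ω.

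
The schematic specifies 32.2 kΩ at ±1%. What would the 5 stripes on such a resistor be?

32200 Ω = 322 × 10^2.
3 → orange
2 → red
2 → red
Multiplier 10^2 → red.
±1% tolerance → brown.

orange, red, red, red, brown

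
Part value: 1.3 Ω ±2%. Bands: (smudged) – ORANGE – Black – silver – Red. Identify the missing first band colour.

1.3 Ω = 130 × 10^-2.
The first band gives digit 1 of the significand, and 1 is brown.

brown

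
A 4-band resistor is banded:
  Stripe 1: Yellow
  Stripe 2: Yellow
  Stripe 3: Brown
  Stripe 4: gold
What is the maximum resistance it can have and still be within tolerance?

Yellow → 4 (first significant figure)
Yellow → 4 (second significant figure)
Brown → ×10 multiplier
Gold → ±5% tolerance
44 × 10 = 440 Ω
Maximum = 440 × (1 + 5/100) = 462 Ω.

462 Ω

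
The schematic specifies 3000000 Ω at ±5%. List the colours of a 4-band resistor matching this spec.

3000000 Ω = 30 × 10^5.
3 → orange
0 → black
Multiplier 10^5 → green.
±5% tolerance → gold.

orange, black, green, gold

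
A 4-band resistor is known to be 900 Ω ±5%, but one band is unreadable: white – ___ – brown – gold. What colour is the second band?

black

900 Ω = 90 × 10^1.
The second band gives digit 0 of the significand, and 0 is black.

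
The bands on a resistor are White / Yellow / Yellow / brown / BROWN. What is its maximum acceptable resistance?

White → 9 (first significant figure)
Yellow → 4 (second significant figure)
Yellow → 4 (third significant figure)
Brown → ×10 multiplier
Brown → ±1% tolerance
944 × 10 = 9440 Ω
Maximum = 9440 × (1 + 1/100) = 9534.4 Ω.

9534.4 Ω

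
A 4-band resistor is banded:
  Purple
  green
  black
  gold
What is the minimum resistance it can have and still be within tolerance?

71.25 Ω

Violet → 7 (first significant figure)
Green → 5 (second significant figure)
Black → ×1 multiplier
Gold → ±5% tolerance
75 × 1 = 75 Ω
Minimum = 75 × (1 − 5/100) = 71.25 Ω.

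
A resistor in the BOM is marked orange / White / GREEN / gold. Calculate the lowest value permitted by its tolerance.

Orange → 3 (first significant figure)
White → 9 (second significant figure)
Green → ×10^5 multiplier
Gold → ±5% tolerance
39 × 100000 = 3900000 Ω
Lowest = 3900000 × (1 − 5/100) = 3705000 Ω.

3705000 Ω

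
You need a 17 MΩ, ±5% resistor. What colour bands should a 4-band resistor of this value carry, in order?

17000000 Ω = 17 × 10^6.
1 → brown
7 → violet
Multiplier 10^6 → blue.
±5% tolerance → gold.

brown, violet, blue, gold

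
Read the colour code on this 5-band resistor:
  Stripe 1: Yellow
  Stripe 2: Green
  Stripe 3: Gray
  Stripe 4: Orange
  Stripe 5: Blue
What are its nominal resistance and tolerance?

458000 Ω ±0.25%

Yellow → 4 (first significant figure)
Green → 5 (second significant figure)
Grey → 8 (third significant figure)
Orange → ×10^3 multiplier
Blue → ±0.25% tolerance
458 × 1000 = 458000 Ω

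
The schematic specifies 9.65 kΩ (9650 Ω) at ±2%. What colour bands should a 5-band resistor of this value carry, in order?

white, blue, green, brown, red

9650 Ω = 965 × 10^1.
9 → white
6 → blue
5 → green
Multiplier 10^1 → brown.
±2% tolerance → red.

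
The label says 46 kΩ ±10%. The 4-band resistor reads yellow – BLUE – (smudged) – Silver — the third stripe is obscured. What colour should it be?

46000 Ω = 46 × 10^3.
The third band is the multiplier, 10^3, which is orange.

orange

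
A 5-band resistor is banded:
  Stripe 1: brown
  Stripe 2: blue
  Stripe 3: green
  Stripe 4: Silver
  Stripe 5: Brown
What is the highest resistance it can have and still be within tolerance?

Brown → 1 (first significant figure)
Blue → 6 (second significant figure)
Green → 5 (third significant figure)
Silver → ×0.01 multiplier
Brown → ±1% tolerance
165 × 0.01 = 1.65 Ω
Highest = 1.65 × (1 + 1/100) = 1.6665 Ω.

1.6665 Ω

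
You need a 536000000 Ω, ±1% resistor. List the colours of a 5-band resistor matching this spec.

536000000 Ω = 536 × 10^6.
5 → green
3 → orange
6 → blue
Multiplier 10^6 → blue.
±1% tolerance → brown.

green, orange, blue, blue, brown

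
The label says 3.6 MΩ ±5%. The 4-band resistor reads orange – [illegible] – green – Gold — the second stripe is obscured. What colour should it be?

3600000 Ω = 36 × 10^5.
The second band gives digit 6 of the significand, and 6 is blue.

blue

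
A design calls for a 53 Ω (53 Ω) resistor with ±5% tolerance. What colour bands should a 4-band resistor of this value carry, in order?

green, orange, black, gold

53 Ω = 53 × 10^0.
5 → green
3 → orange
Multiplier 10^0 → black.
±5% tolerance → gold.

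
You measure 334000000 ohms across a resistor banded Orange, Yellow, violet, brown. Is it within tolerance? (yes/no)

no

Orange → 3 (first significant figure)
Yellow → 4 (second significant figure)
Violet → ×10^7 multiplier
Brown → ±1% tolerance
34 × 10000000 = 340000000 Ω
Allowed range: 336600000 Ω to 343400000 Ω.
334000000 ohms lies outside that range.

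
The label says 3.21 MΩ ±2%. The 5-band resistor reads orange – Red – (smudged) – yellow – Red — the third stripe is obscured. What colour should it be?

3210000 Ω = 321 × 10^4.
The third band gives digit 1 of the significand, and 1 is brown.

brown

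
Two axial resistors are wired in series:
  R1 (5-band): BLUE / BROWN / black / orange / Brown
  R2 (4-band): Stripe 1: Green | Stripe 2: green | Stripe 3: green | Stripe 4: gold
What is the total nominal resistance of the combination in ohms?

R1: blue, brown, black → 610; orange ×10^3 → 610000 Ω.
R2: green, green → 55; green ×10^5 → 5500000 Ω.
Series: 610000 + 5500000 = 6110000 Ω.

6110000 Ω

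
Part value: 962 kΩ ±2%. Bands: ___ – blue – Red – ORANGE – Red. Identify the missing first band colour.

white

962000 Ω = 962 × 10^3.
The first band gives digit 9 of the significand, and 9 is white.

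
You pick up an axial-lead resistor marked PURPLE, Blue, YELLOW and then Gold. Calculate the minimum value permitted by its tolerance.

722000 Ω

Violet → 7 (first significant figure)
Blue → 6 (second significant figure)
Yellow → ×10^4 multiplier
Gold → ±5% tolerance
76 × 10000 = 760000 Ω
Minimum = 760000 × (1 − 5/100) = 722000 Ω.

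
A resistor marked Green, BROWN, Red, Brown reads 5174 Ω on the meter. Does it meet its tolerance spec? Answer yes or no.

no

Green → 5 (first significant figure)
Brown → 1 (second significant figure)
Red → ×10^2 multiplier
Brown → ±1% tolerance
51 × 100 = 5100 Ω
Allowed range: 5049 Ω to 5151 Ω.
5174 Ω lies outside that range.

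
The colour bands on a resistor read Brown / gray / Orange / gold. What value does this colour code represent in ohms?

18000 Ω

Brown → 1 (first significant figure)
Grey → 8 (second significant figure)
Orange → ×10^3 multiplier
18 × 1000 = 18000 Ω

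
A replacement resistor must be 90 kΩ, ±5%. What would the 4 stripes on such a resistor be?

white, black, orange, gold

90000 Ω = 90 × 10^3.
9 → white
0 → black
Multiplier 10^3 → orange.
±5% tolerance → gold.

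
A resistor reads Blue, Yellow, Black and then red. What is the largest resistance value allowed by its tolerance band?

65.28 Ω

Blue → 6 (first significant figure)
Yellow → 4 (second significant figure)
Black → ×1 multiplier
Red → ±2% tolerance
64 × 1 = 64 Ω
Largest = 64 × (1 + 2/100) = 65.28 Ω.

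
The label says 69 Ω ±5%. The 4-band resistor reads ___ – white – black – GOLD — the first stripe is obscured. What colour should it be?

blue

69 Ω = 69 × 10^0.
The first band gives digit 6 of the significand, and 6 is blue.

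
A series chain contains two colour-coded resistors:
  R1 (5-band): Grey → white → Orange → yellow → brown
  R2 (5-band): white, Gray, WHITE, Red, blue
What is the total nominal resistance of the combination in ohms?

R1: grey, white, orange → 893; yellow ×10^4 → 8930000 Ω.
R2: white, grey, white → 989; red ×10^2 → 98900 Ω.
Series: 8930000 + 98900 = 9028900 Ω.

9028900 Ω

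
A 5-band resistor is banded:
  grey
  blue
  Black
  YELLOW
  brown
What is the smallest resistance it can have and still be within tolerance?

Grey → 8 (first significant figure)
Blue → 6 (second significant figure)
Black → 0 (third significant figure)
Yellow → ×10^4 multiplier
Brown → ±1% tolerance
860 × 10000 = 8600000 Ω
Smallest = 8600000 × (1 − 1/100) = 8514000 Ω.

8514000 Ω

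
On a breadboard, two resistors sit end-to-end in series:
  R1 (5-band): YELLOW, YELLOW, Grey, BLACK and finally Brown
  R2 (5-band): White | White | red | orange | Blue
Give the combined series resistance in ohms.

992448 Ω

R1: yellow, yellow, grey → 448; black ×1 → 448 Ω.
R2: white, white, red → 992; orange ×10^3 → 992000 Ω.
Series: 448 + 992000 = 992448 Ω.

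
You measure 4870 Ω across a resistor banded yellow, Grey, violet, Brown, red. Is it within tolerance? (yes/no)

Yellow → 4 (first significant figure)
Grey → 8 (second significant figure)
Violet → 7 (third significant figure)
Brown → ×10 multiplier
Red → ±2% tolerance
487 × 10 = 4870 Ω
Allowed range: 4772.6 Ω to 4967.4 Ω.
4870 Ω lies inside that range.

yes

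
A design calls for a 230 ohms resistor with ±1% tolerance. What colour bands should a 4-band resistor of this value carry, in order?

230 Ω = 23 × 10^1.
2 → red
3 → orange
Multiplier 10^1 → brown.
±1% tolerance → brown.

red, orange, brown, brown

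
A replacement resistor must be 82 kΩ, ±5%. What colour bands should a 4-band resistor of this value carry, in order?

82000 Ω = 82 × 10^3.
8 → grey
2 → red
Multiplier 10^3 → orange.
±5% tolerance → gold.

grey, red, orange, gold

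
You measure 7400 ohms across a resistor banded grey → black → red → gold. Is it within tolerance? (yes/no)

Grey → 8 (first significant figure)
Black → 0 (second significant figure)
Red → ×10^2 multiplier
Gold → ±5% tolerance
80 × 100 = 8000 Ω
Allowed range: 7600 Ω to 8400 Ω.
7400 ohms lies outside that range.

no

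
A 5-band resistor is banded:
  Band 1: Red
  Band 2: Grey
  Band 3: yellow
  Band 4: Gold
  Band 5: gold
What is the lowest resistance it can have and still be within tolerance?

Red → 2 (first significant figure)
Grey → 8 (second significant figure)
Yellow → 4 (third significant figure)
Gold → ×0.1 multiplier
Gold → ±5% tolerance
284 × 0.1 = 28.4 Ω
Lowest = 28.4 × (1 − 5/100) = 26.98 Ω.

26.98 Ω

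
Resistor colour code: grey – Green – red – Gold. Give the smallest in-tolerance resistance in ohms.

Grey → 8 (first significant figure)
Green → 5 (second significant figure)
Red → ×10^2 multiplier
Gold → ±5% tolerance
85 × 100 = 8500 Ω
Smallest = 8500 × (1 − 5/100) = 8075 Ω.

8075 Ω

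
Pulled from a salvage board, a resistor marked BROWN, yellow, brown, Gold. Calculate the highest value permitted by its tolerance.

Brown → 1 (first significant figure)
Yellow → 4 (second significant figure)
Brown → ×10 multiplier
Gold → ±5% tolerance
14 × 10 = 140 Ω
Highest = 140 × (1 + 5/100) = 147 Ω.

147 Ω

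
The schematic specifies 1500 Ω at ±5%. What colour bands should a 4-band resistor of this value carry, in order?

brown, green, red, gold

1500 Ω = 15 × 10^2.
1 → brown
5 → green
Multiplier 10^2 → red.
±5% tolerance → gold.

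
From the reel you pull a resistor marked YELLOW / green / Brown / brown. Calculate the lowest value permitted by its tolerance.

Yellow → 4 (first significant figure)
Green → 5 (second significant figure)
Brown → ×10 multiplier
Brown → ±1% tolerance
45 × 10 = 450 Ω
Lowest = 450 × (1 − 1/100) = 445.5 Ω.

445.5 Ω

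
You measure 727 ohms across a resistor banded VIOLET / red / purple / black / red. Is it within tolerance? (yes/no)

yes

Violet → 7 (first significant figure)
Red → 2 (second significant figure)
Violet → 7 (third significant figure)
Black → ×1 multiplier
Red → ±2% tolerance
727 × 1 = 727 Ω
Allowed range: 712.46 Ω to 741.54 Ω.
727 ohms lies inside that range.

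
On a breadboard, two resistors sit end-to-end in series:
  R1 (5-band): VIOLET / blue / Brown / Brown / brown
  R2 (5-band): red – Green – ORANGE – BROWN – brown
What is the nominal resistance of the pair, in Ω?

10140 Ω

R1: violet, blue, brown → 761; brown ×10 → 7610 Ω.
R2: red, green, orange → 253; brown ×10 → 2530 Ω.
Series: 7610 + 2530 = 10140 Ω.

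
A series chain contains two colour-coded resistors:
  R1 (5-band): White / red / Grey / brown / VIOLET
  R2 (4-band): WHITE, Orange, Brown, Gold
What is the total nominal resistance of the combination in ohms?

R1: white, red, grey → 928; brown ×10 → 9280 Ω.
R2: white, orange → 93; brown ×10 → 930 Ω.
Series: 9280 + 930 = 10210 Ω.

10210 Ω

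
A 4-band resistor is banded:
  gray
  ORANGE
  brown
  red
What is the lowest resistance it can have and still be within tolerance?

813.4 Ω

Grey → 8 (first significant figure)
Orange → 3 (second significant figure)
Brown → ×10 multiplier
Red → ±2% tolerance
83 × 10 = 830 Ω
Lowest = 830 × (1 − 2/100) = 813.4 Ω.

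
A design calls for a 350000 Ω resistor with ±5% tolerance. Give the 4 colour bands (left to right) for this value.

350000 Ω = 35 × 10^4.
3 → orange
5 → green
Multiplier 10^4 → yellow.
±5% tolerance → gold.

orange, green, yellow, gold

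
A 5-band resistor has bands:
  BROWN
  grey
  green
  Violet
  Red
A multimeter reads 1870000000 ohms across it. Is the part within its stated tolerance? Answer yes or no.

Brown → 1 (first significant figure)
Grey → 8 (second significant figure)
Green → 5 (third significant figure)
Violet → ×10^7 multiplier
Red → ±2% tolerance
185 × 10000000 = 1850000000 Ω
Allowed range: 1813000000 Ω to 1887000000 Ω.
1870000000 ohms lies inside that range.

yes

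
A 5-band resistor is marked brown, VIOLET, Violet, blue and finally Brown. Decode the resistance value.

177000000 Ω

Brown → 1 (first significant figure)
Violet → 7 (second significant figure)
Violet → 7 (third significant figure)
Blue → ×10^6 multiplier
177 × 1000000 = 177000000 Ω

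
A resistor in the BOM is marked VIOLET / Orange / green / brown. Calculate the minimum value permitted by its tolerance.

7227000 Ω

Violet → 7 (first significant figure)
Orange → 3 (second significant figure)
Green → ×10^5 multiplier
Brown → ±1% tolerance
73 × 100000 = 7300000 Ω
Minimum = 7300000 × (1 − 1/100) = 7227000 Ω.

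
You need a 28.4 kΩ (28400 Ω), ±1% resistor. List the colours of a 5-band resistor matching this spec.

red, grey, yellow, red, brown

28400 Ω = 284 × 10^2.
2 → red
8 → grey
4 → yellow
Multiplier 10^2 → red.
±1% tolerance → brown.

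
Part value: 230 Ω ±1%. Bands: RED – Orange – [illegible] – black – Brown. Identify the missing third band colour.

black

230 Ω = 230 × 10^0.
The third band gives digit 0 of the significand, and 0 is black.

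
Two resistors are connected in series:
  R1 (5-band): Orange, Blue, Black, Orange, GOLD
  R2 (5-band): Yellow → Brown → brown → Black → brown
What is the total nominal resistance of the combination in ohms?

360411 Ω

R1: orange, blue, black → 360; orange ×10^3 → 360000 Ω.
R2: yellow, brown, brown → 411; black ×1 → 411 Ω.
Series: 360000 + 411 = 360411 Ω.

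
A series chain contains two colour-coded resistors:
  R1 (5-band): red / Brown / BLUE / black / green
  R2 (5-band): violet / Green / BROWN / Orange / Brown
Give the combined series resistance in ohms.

751216 Ω

R1: red, brown, blue → 216; black ×1 → 216 Ω.
R2: violet, green, brown → 751; orange ×10^3 → 751000 Ω.
Series: 216 + 751000 = 751216 Ω.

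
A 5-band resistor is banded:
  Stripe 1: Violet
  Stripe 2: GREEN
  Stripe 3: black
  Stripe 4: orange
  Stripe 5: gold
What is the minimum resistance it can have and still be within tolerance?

Violet → 7 (first significant figure)
Green → 5 (second significant figure)
Black → 0 (third significant figure)
Orange → ×10^3 multiplier
Gold → ±5% tolerance
750 × 1000 = 750000 Ω
Minimum = 750000 × (1 − 5/100) = 712500 Ω.

712500 Ω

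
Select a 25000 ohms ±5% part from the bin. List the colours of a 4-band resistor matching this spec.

25000 Ω = 25 × 10^3.
2 → red
5 → green
Multiplier 10^3 → orange.
±5% tolerance → gold.

red, green, orange, gold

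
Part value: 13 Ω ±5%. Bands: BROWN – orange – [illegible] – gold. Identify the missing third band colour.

black

13 Ω = 13 × 10^0.
The third band is the multiplier, 10^0, which is black.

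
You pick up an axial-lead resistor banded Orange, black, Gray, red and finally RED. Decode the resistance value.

Orange → 3 (first significant figure)
Black → 0 (second significant figure)
Grey → 8 (third significant figure)
Red → ×10^2 multiplier
308 × 100 = 30800 Ω

30800 Ω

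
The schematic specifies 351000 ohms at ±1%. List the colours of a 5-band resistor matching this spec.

351000 Ω = 351 × 10^3.
3 → orange
5 → green
1 → brown
Multiplier 10^3 → orange.
±1% tolerance → brown.

orange, green, brown, orange, brown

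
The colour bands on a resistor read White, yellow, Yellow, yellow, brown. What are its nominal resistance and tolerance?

White → 9 (first significant figure)
Yellow → 4 (second significant figure)
Yellow → 4 (third significant figure)
Yellow → ×10^4 multiplier
Brown → ±1% tolerance
944 × 10000 = 9440000 Ω

9440000 Ω ±1%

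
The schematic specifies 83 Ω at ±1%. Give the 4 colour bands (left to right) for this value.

83 Ω = 83 × 10^0.
8 → grey
3 → orange
Multiplier 10^0 → black.
±1% tolerance → brown.

grey, orange, black, brown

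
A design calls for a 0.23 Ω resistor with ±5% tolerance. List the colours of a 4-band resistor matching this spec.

0.23 Ω = 23 × 10^-2.
2 → red
3 → orange
Multiplier 10^-2 → silver.
±5% tolerance → gold.

red, orange, silver, gold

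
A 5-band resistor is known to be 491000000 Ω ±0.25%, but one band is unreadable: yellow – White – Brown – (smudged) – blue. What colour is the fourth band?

blue

491000000 Ω = 491 × 10^6.
The fourth band is the multiplier, 10^6, which is blue.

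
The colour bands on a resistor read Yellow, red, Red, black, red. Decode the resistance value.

422 Ω

Yellow → 4 (first significant figure)
Red → 2 (second significant figure)
Red → 2 (third significant figure)
Black → ×1 multiplier
422 × 1 = 422 Ω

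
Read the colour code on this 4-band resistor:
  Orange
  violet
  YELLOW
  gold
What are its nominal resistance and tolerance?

Orange → 3 (first significant figure)
Violet → 7 (second significant figure)
Yellow → ×10^4 multiplier
Gold → ±5% tolerance
37 × 10000 = 370000 Ω

370000 Ω ±5%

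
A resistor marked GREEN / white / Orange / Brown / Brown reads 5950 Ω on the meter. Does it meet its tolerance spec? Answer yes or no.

yes

Green → 5 (first significant figure)
White → 9 (second significant figure)
Orange → 3 (third significant figure)
Brown → ×10 multiplier
Brown → ±1% tolerance
593 × 10 = 5930 Ω
Allowed range: 5870.7 Ω to 5989.3 Ω.
5950 Ω lies inside that range.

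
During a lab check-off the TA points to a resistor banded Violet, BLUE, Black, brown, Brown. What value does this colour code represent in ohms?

Violet → 7 (first significant figure)
Blue → 6 (second significant figure)
Black → 0 (third significant figure)
Brown → ×10 multiplier
760 × 10 = 7600 Ω

7600 Ω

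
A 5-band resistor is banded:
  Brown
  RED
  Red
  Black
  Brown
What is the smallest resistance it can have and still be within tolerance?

Brown → 1 (first significant figure)
Red → 2 (second significant figure)
Red → 2 (third significant figure)
Black → ×1 multiplier
Brown → ±1% tolerance
122 × 1 = 122 Ω
Smallest = 122 × (1 − 1/100) = 120.78 Ω.

120.78 Ω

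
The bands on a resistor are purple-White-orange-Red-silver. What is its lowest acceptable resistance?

71370 Ω

Violet → 7 (first significant figure)
White → 9 (second significant figure)
Orange → 3 (third significant figure)
Red → ×10^2 multiplier
Silver → ±10% tolerance
793 × 100 = 79300 Ω
Lowest = 79300 × (1 − 10/100) = 71370 Ω.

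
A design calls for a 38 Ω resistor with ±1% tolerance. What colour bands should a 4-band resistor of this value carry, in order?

orange, grey, black, brown

38 Ω = 38 × 10^0.
3 → orange
8 → grey
Multiplier 10^0 → black.
±1% tolerance → brown.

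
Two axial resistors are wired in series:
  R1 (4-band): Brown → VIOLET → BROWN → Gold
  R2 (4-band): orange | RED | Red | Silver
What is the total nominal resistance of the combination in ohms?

R1: brown, violet → 17; brown ×10 → 170 Ω.
R2: orange, red → 32; red ×10^2 → 3200 Ω.
Series: 170 + 3200 = 3370 Ω.

3370 Ω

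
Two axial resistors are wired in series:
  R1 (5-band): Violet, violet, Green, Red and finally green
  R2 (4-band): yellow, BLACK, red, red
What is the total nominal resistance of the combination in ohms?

R1: violet, violet, green → 775; red ×10^2 → 77500 Ω.
R2: yellow, black → 40; red ×10^2 → 4000 Ω.
Series: 77500 + 4000 = 81500 Ω.

81500 Ω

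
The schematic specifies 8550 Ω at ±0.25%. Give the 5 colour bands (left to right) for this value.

grey, green, green, brown, blue

8550 Ω = 855 × 10^1.
8 → grey
5 → green
5 → green
Multiplier 10^1 → brown.
±0.25% tolerance → blue.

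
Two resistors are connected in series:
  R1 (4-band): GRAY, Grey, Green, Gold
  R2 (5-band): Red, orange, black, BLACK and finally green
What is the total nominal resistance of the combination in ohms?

R1: grey, grey → 88; green ×10^5 → 8800000 Ω.
R2: red, orange, black → 230; black ×1 → 230 Ω.
Series: 8800000 + 230 = 8800230 Ω.

8800230 Ω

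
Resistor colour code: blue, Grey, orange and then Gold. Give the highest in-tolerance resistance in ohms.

Blue → 6 (first significant figure)
Grey → 8 (second significant figure)
Orange → ×10^3 multiplier
Gold → ±5% tolerance
68 × 1000 = 68000 Ω
Highest = 68000 × (1 + 5/100) = 71400 Ω.

71400 Ω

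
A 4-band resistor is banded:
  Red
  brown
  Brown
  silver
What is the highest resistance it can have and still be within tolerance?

231 Ω

Red → 2 (first significant figure)
Brown → 1 (second significant figure)
Brown → ×10 multiplier
Silver → ±10% tolerance
21 × 10 = 210 Ω
Highest = 210 × (1 + 10/100) = 231 Ω.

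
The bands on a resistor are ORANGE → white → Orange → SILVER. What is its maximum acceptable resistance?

42900 Ω

Orange → 3 (first significant figure)
White → 9 (second significant figure)
Orange → ×10^3 multiplier
Silver → ±10% tolerance
39 × 1000 = 39000 Ω
Maximum = 39000 × (1 + 10/100) = 42900 Ω.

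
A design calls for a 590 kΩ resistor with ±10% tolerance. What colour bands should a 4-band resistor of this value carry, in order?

590000 Ω = 59 × 10^4.
5 → green
9 → white
Multiplier 10^4 → yellow.
±10% tolerance → silver.

green, white, yellow, silver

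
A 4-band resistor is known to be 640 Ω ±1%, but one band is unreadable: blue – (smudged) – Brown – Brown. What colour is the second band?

640 Ω = 64 × 10^1.
The second band gives digit 4 of the significand, and 4 is yellow.

yellow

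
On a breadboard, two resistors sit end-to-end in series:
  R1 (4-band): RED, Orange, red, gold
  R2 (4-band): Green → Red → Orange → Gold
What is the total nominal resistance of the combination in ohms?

54300 Ω

R1: red, orange → 23; red ×10^2 → 2300 Ω.
R2: green, red → 52; orange ×10^3 → 52000 Ω.
Series: 2300 + 52000 = 54300 Ω.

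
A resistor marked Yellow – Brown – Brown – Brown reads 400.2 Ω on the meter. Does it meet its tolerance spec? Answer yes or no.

no

Yellow → 4 (first significant figure)
Brown → 1 (second significant figure)
Brown → ×10 multiplier
Brown → ±1% tolerance
41 × 10 = 410 Ω
Allowed range: 405.9 Ω to 414.1 Ω.
400.2 Ω lies outside that range.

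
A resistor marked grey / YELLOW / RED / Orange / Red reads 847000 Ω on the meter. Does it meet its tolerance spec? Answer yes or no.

Grey → 8 (first significant figure)
Yellow → 4 (second significant figure)
Red → 2 (third significant figure)
Orange → ×10^3 multiplier
Red → ±2% tolerance
842 × 1000 = 842000 Ω
Allowed range: 825160 Ω to 858840 Ω.
847000 Ω lies inside that range.

yes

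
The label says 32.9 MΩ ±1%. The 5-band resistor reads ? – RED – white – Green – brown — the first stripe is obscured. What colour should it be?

32900000 Ω = 329 × 10^5.
The first band gives digit 3 of the significand, and 3 is orange.

orange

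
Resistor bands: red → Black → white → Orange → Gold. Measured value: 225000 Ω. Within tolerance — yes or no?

no

Red → 2 (first significant figure)
Black → 0 (second significant figure)
White → 9 (third significant figure)
Orange → ×10^3 multiplier
Gold → ±5% tolerance
209 × 1000 = 209000 Ω
Allowed range: 198550 Ω to 219450 Ω.
225000 Ω lies outside that range.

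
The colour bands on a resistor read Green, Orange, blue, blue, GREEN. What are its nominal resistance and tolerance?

Green → 5 (first significant figure)
Orange → 3 (second significant figure)
Blue → 6 (third significant figure)
Blue → ×10^6 multiplier
Green → ±0.5% tolerance
536 × 1000000 = 536000000 Ω

536000000 Ω ±0.5%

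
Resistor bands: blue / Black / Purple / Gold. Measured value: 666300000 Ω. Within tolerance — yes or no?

no

Blue → 6 (first significant figure)
Black → 0 (second significant figure)
Violet → ×10^7 multiplier
Gold → ±5% tolerance
60 × 10000000 = 600000000 Ω
Allowed range: 570000000 Ω to 630000000 Ω.
666300000 Ω lies outside that range.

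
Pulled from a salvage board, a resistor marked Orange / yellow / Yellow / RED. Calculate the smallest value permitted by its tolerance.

333200 Ω

Orange → 3 (first significant figure)
Yellow → 4 (second significant figure)
Yellow → ×10^4 multiplier
Red → ±2% tolerance
34 × 10000 = 340000 Ω
Smallest = 340000 × (1 − 2/100) = 333200 Ω.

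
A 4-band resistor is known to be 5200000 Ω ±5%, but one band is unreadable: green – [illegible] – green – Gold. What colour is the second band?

red

5200000 Ω = 52 × 10^5.
The second band gives digit 2 of the significand, and 2 is red.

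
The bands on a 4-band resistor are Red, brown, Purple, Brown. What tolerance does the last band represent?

The last band, brown, is the tolerance band.
Brown corresponds to ±1%.

±1%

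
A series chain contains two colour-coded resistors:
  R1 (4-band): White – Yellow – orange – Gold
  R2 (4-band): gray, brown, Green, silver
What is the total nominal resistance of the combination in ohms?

8194000 Ω

R1: white, yellow → 94; orange ×10^3 → 94000 Ω.
R2: grey, brown → 81; green ×10^5 → 8100000 Ω.
Series: 94000 + 8100000 = 8194000 Ω.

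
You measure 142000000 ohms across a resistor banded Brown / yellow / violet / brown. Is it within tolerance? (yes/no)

Brown → 1 (first significant figure)
Yellow → 4 (second significant figure)
Violet → ×10^7 multiplier
Brown → ±1% tolerance
14 × 10000000 = 140000000 Ω
Allowed range: 138600000 Ω to 141400000 Ω.
142000000 ohms lies outside that range.

no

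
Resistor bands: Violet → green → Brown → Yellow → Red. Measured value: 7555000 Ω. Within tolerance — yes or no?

yes

Violet → 7 (first significant figure)
Green → 5 (second significant figure)
Brown → 1 (third significant figure)
Yellow → ×10^4 multiplier
Red → ±2% tolerance
751 × 10000 = 7510000 Ω
Allowed range: 7359800 Ω to 7660200 Ω.
7555000 Ω lies inside that range.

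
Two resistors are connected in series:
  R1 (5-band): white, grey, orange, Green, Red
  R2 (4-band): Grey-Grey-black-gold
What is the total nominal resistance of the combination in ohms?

98300088 Ω

R1: white, grey, orange → 983; green ×10^5 → 98300000 Ω.
R2: grey, grey → 88; black ×1 → 88 Ω.
Series: 98300000 + 88 = 98300088 Ω.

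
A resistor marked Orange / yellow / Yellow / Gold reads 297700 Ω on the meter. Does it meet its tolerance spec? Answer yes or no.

no

Orange → 3 (first significant figure)
Yellow → 4 (second significant figure)
Yellow → ×10^4 multiplier
Gold → ±5% tolerance
34 × 10000 = 340000 Ω
Allowed range: 323000 Ω to 357000 Ω.
297700 Ω lies outside that range.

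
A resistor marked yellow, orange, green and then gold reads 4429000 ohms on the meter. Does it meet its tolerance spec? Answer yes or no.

yes

Yellow → 4 (first significant figure)
Orange → 3 (second significant figure)
Green → ×10^5 multiplier
Gold → ±5% tolerance
43 × 100000 = 4300000 Ω
Allowed range: 4085000 Ω to 4515000 Ω.
4429000 ohms lies inside that range.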